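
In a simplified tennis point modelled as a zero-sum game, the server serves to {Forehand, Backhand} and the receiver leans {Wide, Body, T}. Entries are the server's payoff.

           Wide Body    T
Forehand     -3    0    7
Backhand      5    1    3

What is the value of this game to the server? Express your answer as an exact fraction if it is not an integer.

Row minima: Forehand → -3, Backhand → 1; maximin = 1.
Column maxima: Wide → 5, Body → 1, T → 7; minimax = 1.
Since maximin = minimax = 1, there is a saddle point and the value is 1.

1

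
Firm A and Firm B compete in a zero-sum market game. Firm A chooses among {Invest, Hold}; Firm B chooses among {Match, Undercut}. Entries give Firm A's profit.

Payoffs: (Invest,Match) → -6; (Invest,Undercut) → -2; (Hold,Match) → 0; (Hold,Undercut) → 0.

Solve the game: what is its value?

0

Row minima: Invest → -6, Hold → 0; maximin = 0.
Column maxima: Match → 0, Undercut → 0; minimax = 0.
Since maximin = minimax = 0, there is a saddle point and the value is 0.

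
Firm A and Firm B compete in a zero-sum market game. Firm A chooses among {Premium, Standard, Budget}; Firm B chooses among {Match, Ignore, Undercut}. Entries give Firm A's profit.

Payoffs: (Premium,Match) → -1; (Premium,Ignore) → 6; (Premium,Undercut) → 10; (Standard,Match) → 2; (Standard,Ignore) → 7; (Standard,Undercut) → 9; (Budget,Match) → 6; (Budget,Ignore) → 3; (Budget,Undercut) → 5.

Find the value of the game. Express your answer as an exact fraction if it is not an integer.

9/2

Row minima: Premium → -1, Standard → 2, Budget → 3; maximin = 3.
Column maxima: Match → 6, Ignore → 7, Undercut → 10; minimax = 6.
3 ≠ 6, so there is no saddle point; optimal play is mixed.
Undercut is strictly dominated by Ignore (it gives Firm A strictly more in every row), so Firm B never plays it.
With Undercut eliminated, Premium is strictly dominated by Standard (Standard gives Firm A strictly more in every remaining column), so Firm A never plays it.
On the remaining 2×2 (Standard, Budget vs Match, Ignore):
Let Firm A play Standard with probability p. Expected payoff against Match: 2p + 6(1−p) = −4p + 6; against Ignore: 7p + 3(1−p) = 4p + 3.
Setting these equal: −4p + 6 = 4p + 3 ⇒ −8p = -3 ⇒ p = 3/8, and the value is (-4)·(3/8) + 6 = 9/2.
For Firm B: with q = P(Match), equating Standard's and Budget's payoffs gives −5q + 7 = 3q + 3 ⇒ q = 1/2.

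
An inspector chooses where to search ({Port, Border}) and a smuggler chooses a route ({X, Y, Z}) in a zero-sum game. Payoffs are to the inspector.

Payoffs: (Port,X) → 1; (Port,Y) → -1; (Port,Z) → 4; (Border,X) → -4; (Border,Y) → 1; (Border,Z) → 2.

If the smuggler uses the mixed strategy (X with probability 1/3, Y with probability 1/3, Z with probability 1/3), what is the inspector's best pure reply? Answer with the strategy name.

Expected payoff of Port: (1/3)·1 + (1/3)·(-1) + (1/3)·4 = 4/3.
Expected payoff of Border: (1/3)·(-4) + (1/3)·1 + (1/3)·2 = -1/3.
The largest is 4/3, so the inspector's best response is Port.

Port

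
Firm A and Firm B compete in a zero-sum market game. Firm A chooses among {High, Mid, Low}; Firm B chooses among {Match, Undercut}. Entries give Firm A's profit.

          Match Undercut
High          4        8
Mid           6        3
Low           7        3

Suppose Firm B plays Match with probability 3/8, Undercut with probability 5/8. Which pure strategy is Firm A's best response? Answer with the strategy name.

High

Expected payoff of High: (3/8)·4 + (5/8)·8 = 13/2.
Expected payoff of Mid: (3/8)·6 + (5/8)·3 = 33/8.
Expected payoff of Low: (3/8)·7 + (5/8)·3 = 9/2.
The largest is 13/2, so Firm A's best response is High.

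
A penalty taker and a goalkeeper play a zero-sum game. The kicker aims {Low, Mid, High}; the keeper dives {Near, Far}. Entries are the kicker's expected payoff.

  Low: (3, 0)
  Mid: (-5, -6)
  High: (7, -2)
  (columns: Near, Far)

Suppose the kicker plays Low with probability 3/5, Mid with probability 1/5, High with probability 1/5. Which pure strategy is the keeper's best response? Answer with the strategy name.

If the keeper plays Near, the kicker's expected payoff is (3/5)·3 + (1/5)·(-5) + (1/5)·7 = 11/5.
If the keeper plays Far, the kicker's expected payoff is (3/5)·0 + (1/5)·(-6) + (1/5)·(-2) = -8/5.
The keeper minimizes the kicker's payoff; the smallest is -8/5, so the best response is Far.

Far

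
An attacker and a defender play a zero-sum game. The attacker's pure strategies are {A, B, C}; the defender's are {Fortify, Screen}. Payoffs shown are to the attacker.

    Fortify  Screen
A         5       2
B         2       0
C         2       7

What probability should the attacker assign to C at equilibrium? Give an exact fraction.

3/8

Row minima: A → 2, B → 0, C → 2; maximin = 2.
Column maxima: Fortify → 5, Screen → 7; minimax = 5.
2 ≠ 5, so there is no saddle point; optimal play is mixed.
B is strictly dominated by A, so the attacker never plays it.
On the remaining 2×2 (A, C vs Fortify, Screen):
Let the attacker play A with probability p. Expected payoff against Fortify: 5p + 2(1−p) = 3p + 2; against Screen: 2p + 7(1−p) = −5p + 7.
Setting these equal: 3p + 2 = −5p + 7 ⇒ 8p = 5 ⇒ p = 5/8, and the value is (3)·(5/8) + 2 = 31/8.
For the defender: with q = P(Fortify), equating A's and C's payoffs gives 3q + 2 = −5q + 7 ⇒ q = 5/8.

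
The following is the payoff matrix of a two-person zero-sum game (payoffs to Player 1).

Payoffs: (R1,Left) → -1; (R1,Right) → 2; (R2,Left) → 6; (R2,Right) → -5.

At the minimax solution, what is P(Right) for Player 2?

1/2

Row minima: R1 → -1, R2 → -5; maximin = -1.
Column maxima: Left → 6, Right → 2; minimax = 2.
-1 ≠ 2, so there is no saddle point; optimal play is mixed.
Let Player 1 play R1 with probability p. Expected payoff against Left: (-1)p + 6(1−p) = −7p + 6; against Right: 2p + (-5)(1−p) = 7p − 5.
Setting these equal: −7p + 6 = 7p − 5 ⇒ −14p = -11 ⇒ p = 11/14, and the value is (-7)·(11/14) + 6 = 1/2.
For Player 2: with q = P(Left), equating R1's and R2's payoffs gives −3q + 2 = 11q − 5 ⇒ q = 1/2.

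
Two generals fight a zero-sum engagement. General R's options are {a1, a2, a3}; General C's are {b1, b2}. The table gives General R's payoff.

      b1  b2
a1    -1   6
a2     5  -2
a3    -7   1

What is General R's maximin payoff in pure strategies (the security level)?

Row minima: a1 → -1, a2 → -2, a3 → -7.
The best of these is -1.

-1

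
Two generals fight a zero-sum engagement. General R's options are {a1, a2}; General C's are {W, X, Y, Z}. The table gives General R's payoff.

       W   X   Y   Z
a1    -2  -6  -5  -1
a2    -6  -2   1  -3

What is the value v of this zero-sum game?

Row minima: a1 → -6, a2 → -6; maximin = -6.
Column maxima: W → -2, X → -2, Y → 1, Z → -1; minimax = -2.
-6 ≠ -2, so there is no saddle point; optimal play is mixed.
Y is strictly dominated by X (it gives General R strictly more in every row), so General C never plays it.
Z is strictly dominated by W (it gives General R strictly more in every row), so General C never plays it.
On the remaining 2×2 (a1, a2 vs W, X):
Let General R play a1 with probability p. Expected payoff against W: (-2)p + (-6)(1−p) = 4p − 6; against X: (-6)p + (-2)(1−p) = −4p − 2.
Setting these equal: 4p − 6 = −4p − 2 ⇒ 8p = 4 ⇒ p = 1/2, and the value is (4)·(1/2) − 6 = -4.
For General C: with q = P(W), equating a1's and a2's payoffs gives 4q − 6 = −4q − 2 ⇒ q = 1/2.

-4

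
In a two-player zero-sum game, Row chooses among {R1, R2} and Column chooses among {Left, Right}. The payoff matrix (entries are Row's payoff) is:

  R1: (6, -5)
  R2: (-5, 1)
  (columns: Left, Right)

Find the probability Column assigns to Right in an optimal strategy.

11/17

Row minima: R1 → -5, R2 → -5; maximin = -5.
Column maxima: Left → 6, Right → 1; minimax = 1.
-5 ≠ 1, so there is no saddle point; optimal play is mixed.
Let Row play R1 with probability p. Expected payoff against Left: 6p + (-5)(1−p) = 11p − 5; against Right: (-5)p + 1(1−p) = −6p + 1.
Setting these equal: 11p − 5 = −6p + 1 ⇒ 17p = 6 ⇒ p = 6/17, and the value is (11)·(6/17) − 5 = -19/17.
For Column: with q = P(Left), equating R1's and R2's payoffs gives 11q − 5 = −6q + 1 ⇒ q = 6/17.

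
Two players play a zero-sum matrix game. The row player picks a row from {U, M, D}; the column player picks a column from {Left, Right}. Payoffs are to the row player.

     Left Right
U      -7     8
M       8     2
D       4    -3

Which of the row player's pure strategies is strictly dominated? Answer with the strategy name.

D

M gives a strictly higher payoff than D against every column: 8 > 4, 2 > -3.
So D is strictly dominated and the row player never plays it.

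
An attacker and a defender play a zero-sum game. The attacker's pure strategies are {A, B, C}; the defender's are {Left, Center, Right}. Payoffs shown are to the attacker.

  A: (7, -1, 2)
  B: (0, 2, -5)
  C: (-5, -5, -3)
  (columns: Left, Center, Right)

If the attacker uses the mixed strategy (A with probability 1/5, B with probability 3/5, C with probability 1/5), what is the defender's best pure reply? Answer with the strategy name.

If the defender plays Left, the attacker's expected payoff is (1/5)·7 + (3/5)·0 + (1/5)·(-5) = 2/5.
If the defender plays Center, the attacker's expected payoff is (1/5)·(-1) + (3/5)·2 + (1/5)·(-5) = 0.
If the defender plays Right, the attacker's expected payoff is (1/5)·2 + (3/5)·(-5) + (1/5)·(-3) = -16/5.
The defender minimizes the attacker's payoff; the smallest is -16/5, so the best response is Right.

Right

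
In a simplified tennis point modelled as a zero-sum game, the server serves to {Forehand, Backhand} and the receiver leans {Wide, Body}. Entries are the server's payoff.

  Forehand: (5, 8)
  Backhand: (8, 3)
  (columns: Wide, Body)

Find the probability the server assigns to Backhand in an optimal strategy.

Row minima: Forehand → 5, Backhand → 3; maximin = 5.
Column maxima: Wide → 8, Body → 8; minimax = 8.
5 ≠ 8, so there is no saddle point; optimal play is mixed.
Let the server play Forehand with probability p. Expected payoff against Wide: 5p + 8(1−p) = −3p + 8; against Body: 8p + 3(1−p) = 5p + 3.
Setting these equal: −3p + 8 = 5p + 3 ⇒ −8p = -5 ⇒ p = 5/8, and the value is (-3)·(5/8) + 8 = 49/8.
For the receiver: with q = P(Wide), equating Forehand's and Backhand's payoffs gives −3q + 8 = 5q + 3 ⇒ q = 5/8.

3/8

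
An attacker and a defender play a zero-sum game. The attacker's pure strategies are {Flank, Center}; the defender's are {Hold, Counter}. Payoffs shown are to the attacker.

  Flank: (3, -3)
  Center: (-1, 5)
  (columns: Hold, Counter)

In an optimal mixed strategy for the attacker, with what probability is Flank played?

1/2

Row minima: Flank → -3, Center → -1; maximin = -1.
Column maxima: Hold → 3, Counter → 5; minimax = 3.
-1 ≠ 3, so there is no saddle point; optimal play is mixed.
Let the attacker play Flank with probability p. Expected payoff against Hold: 3p + (-1)(1−p) = 4p − 1; against Counter: (-3)p + 5(1−p) = −8p + 5.
Setting these equal: 4p − 1 = −8p + 5 ⇒ 12p = 6 ⇒ p = 1/2, and the value is (4)·(1/2) − 1 = 1.
For the defender: with q = P(Hold), equating Flank's and Center's payoffs gives 6q − 3 = −6q + 5 ⇒ q = 2/3.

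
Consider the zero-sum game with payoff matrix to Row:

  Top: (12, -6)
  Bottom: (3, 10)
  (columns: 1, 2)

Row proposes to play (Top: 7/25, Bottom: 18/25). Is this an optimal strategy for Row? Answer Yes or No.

Against 1 this mix gives (7/25)·12 + (18/25)·3 = 138/25.
Against 2 this mix gives (7/25)·(-6) + (18/25)·10 = 138/25.
All of Column's active replies (1, 2) yield 138/25, and no column does worse for Row. The mix makes Column indifferent and guarantees 138/25, so it is optimal.

Yes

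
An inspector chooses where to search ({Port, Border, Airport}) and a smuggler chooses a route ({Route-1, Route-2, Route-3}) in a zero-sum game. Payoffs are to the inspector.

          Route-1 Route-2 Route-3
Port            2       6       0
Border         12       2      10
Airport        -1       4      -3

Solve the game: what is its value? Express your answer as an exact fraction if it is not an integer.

30/7

Row minima: Port → 0, Border → 2, Airport → -3; maximin = 2.
Column maxima: Route-1 → 12, Route-2 → 6, Route-3 → 10; minimax = 6.
2 ≠ 6, so there is no saddle point; optimal play is mixed.
Airport is strictly dominated by Port, so the inspector never plays it.
Route-1 is strictly dominated by Route-3 (it gives the inspector strictly more in every row), so the smuggler never plays it.
On the remaining 2×2 (Port, Border vs Route-2, Route-3):
Let the inspector play Port with probability p. Expected payoff against Route-2: 6p + 2(1−p) = 4p + 2; against Route-3: 0p + 10(1−p) = −10p + 10.
Setting these equal: 4p + 2 = −10p + 10 ⇒ 14p = 8 ⇒ p = 4/7, and the value is (4)·(4/7) + 2 = 30/7.
For the smuggler: with q = P(Route-2), equating Port's and Border's payoffs gives 6q = −8q + 10 ⇒ q = 5/7.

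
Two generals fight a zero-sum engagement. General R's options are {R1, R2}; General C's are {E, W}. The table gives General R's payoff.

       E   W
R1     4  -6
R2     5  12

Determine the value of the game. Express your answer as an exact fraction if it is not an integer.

Row minima: R1 → -6, R2 → 5; maximin = 5.
Column maxima: E → 5, W → 12; minimax = 5.
Since maximin = minimax = 5, there is a saddle point and the value is 5.

5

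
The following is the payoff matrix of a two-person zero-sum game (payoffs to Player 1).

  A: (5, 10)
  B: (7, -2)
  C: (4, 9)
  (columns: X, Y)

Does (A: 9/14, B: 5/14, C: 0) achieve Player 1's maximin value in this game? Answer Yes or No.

Yes

Against X this mix gives (9/14)·5 + (5/14)·7 = 40/7.
Against Y this mix gives (9/14)·10 + (5/14)·(-2) = 40/7.
All of Player 2's active replies (X, Y) yield 40/7, and no column does worse for Player 1. The mix makes Player 2 indifferent and guarantees 40/7, so it is optimal.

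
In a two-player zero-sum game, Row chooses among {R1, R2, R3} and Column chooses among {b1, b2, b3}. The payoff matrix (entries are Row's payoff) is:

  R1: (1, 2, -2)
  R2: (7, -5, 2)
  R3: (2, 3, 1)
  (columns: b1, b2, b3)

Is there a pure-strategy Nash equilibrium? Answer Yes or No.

Row minima: R1 → -2, R2 → -5, R3 → 1; maximin = 1.
Column maxima: b1 → 7, b2 → 3, b3 → 2; minimax = 2.
1 ≠ 2, so no pure-strategy equilibrium exists.

No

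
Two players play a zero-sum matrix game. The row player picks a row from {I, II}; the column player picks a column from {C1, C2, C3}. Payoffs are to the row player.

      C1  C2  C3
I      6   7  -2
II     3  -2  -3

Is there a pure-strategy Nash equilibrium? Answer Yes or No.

Row minima: I → -2, II → -3; maximin = -2.
Column maxima: C1 → 6, C2 → 7, C3 → -2; minimax = -2.
maximin = minimax = -2, so a saddle point exists.

Yes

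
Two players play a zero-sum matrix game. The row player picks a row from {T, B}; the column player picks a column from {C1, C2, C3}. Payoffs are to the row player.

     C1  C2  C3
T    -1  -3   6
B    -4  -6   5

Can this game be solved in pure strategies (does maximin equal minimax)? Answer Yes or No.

Yes

Row minima: T → -3, B → -6; maximin = -3.
Column maxima: C1 → -1, C2 → -3, C3 → 6; minimax = -3.
maximin = minimax = -3, so a saddle point exists.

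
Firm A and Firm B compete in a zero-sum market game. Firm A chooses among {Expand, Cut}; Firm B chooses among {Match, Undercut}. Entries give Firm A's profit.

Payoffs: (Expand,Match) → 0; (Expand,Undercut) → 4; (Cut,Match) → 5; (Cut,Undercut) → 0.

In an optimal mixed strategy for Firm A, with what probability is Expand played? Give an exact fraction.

Row minima: Expand → 0, Cut → 0; maximin = 0.
Column maxima: Match → 5, Undercut → 4; minimax = 4.
0 ≠ 4, so there is no saddle point; optimal play is mixed.
Let Firm A play Expand with probability p. Expected payoff against Match: 0p + 5(1−p) = −5p + 5; against Undercut: 4p + 0(1−p) = 4p.
Setting these equal: −5p + 5 = 4p ⇒ −9p = -5 ⇒ p = 5/9, and the value is (-5)·(5/9) + 5 = 20/9.
For Firm B: with q = P(Match), equating Expand's and Cut's payoffs gives −4q + 4 = 5q ⇒ q = 4/9.

5/9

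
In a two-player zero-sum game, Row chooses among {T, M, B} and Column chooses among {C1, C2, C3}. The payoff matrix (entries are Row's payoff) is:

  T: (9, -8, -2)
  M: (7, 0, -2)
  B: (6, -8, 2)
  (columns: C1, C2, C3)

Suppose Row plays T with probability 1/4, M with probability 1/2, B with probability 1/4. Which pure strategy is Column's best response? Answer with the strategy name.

C2

If Column plays C1, Row's expected payoff is (1/4)·9 + (1/2)·7 + (1/4)·6 = 29/4.
If Column plays C2, Row's expected payoff is (1/4)·(-8) + (1/2)·0 + (1/4)·(-8) = -4.
If Column plays C3, Row's expected payoff is (1/4)·(-2) + (1/2)·(-2) + (1/4)·2 = -1.
Column minimizes Row's payoff; the smallest is -4, so the best response is C2.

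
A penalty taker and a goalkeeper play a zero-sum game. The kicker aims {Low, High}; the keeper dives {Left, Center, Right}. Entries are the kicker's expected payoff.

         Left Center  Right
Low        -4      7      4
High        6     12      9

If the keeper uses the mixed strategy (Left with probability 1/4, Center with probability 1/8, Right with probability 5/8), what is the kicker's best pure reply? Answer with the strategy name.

Expected payoff of Low: (1/4)·(-4) + (1/8)·7 + (5/8)·4 = 19/8.
Expected payoff of High: (1/4)·6 + (1/8)·12 + (5/8)·9 = 69/8.
The largest is 69/8, so the kicker's best response is High.

High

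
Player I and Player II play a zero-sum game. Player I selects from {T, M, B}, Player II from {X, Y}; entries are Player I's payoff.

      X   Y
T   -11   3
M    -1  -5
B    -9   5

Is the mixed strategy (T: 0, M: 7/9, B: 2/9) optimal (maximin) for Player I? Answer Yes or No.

Against X this mix gives (7/9)·(-1) + (2/9)·(-9) = -25/9.
Against Y this mix gives (7/9)·(-5) + (2/9)·5 = -25/9.
All of Player II's active replies (X, Y) yield -25/9, and no column does worse for Player I. The mix makes Player II indifferent and guarantees -25/9, so it is optimal.

Yes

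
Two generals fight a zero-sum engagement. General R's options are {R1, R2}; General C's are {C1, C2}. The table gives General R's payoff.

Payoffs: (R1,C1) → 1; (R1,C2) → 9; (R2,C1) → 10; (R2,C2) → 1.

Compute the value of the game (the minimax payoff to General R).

Row minima: R1 → 1, R2 → 1; maximin = 1.
Column maxima: C1 → 10, C2 → 9; minimax = 9.
1 ≠ 9, so there is no saddle point; optimal play is mixed.
Let General R play R1 with probability p. Expected payoff against C1: 1p + 10(1−p) = −9p + 10; against C2: 9p + 1(1−p) = 8p + 1.
Setting these equal: −9p + 10 = 8p + 1 ⇒ −17p = -9 ⇒ p = 9/17, and the value is (-9)·(9/17) + 10 = 89/17.
For General C: with q = P(C1), equating R1's and R2's payoffs gives −8q + 9 = 9q + 1 ⇒ q = 8/17.

89/17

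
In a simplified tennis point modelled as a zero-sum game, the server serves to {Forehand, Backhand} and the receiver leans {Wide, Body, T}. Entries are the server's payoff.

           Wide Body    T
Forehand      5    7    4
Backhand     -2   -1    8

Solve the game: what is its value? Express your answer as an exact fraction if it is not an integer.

Row minima: Forehand → 4, Backhand → -2; maximin = 4.
Column maxima: Wide → 5, Body → 7, T → 8; minimax = 5.
4 ≠ 5, so there is no saddle point; optimal play is mixed.
Body is strictly dominated by Wide (it gives the server strictly more in every row), so the receiver never plays it.
On the remaining 2×2 (Forehand, Backhand vs Wide, T):
Let the server play Forehand with probability p. Expected payoff against Wide: 5p + (-2)(1−p) = 7p − 2; against T: 4p + 8(1−p) = −4p + 8.
Setting these equal: 7p − 2 = −4p + 8 ⇒ 11p = 10 ⇒ p = 10/11, and the value is (7)·(10/11) − 2 = 48/11.
For the receiver: with q = P(Wide), equating Forehand's and Backhand's payoffs gives q + 4 = −10q + 8 ⇒ q = 4/11.

48/11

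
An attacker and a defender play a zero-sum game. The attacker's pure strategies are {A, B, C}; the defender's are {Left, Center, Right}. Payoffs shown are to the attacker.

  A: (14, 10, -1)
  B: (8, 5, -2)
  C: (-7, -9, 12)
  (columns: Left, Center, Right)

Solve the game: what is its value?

111/32

Row minima: A → -1, B → -2, C → -9; maximin = -1.
Column maxima: Left → 14, Center → 10, Right → 12; minimax = 10.
-1 ≠ 10, so there is no saddle point; optimal play is mixed.
B is strictly dominated by A, so the attacker never plays it.
Left is strictly dominated by Center (it gives the attacker strictly more in every row), so the defender never plays it.
On the remaining 2×2 (A, C vs Center, Right):
Let the attacker play A with probability p. Expected payoff against Center: 10p + (-9)(1−p) = 19p − 9; against Right: (-1)p + 12(1−p) = −13p + 12.
Setting these equal: 19p − 9 = −13p + 12 ⇒ 32p = 21 ⇒ p = 21/32, and the value is (19)·(21/32) − 9 = 111/32.
For the defender: with q = P(Center), equating A's and C's payoffs gives 11q − 1 = −21q + 12 ⇒ q = 13/32.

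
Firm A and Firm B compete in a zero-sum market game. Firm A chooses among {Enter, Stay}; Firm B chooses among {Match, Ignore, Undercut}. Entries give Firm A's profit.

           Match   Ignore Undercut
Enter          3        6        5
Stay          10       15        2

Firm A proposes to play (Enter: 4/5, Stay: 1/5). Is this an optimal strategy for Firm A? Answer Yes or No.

Against Match this mix gives (4/5)·3 + (1/5)·10 = 22/5.
Against Ignore this mix gives (4/5)·6 + (1/5)·15 = 39/5.
Against Undercut this mix gives (4/5)·5 + (1/5)·2 = 22/5.
All of Firm B's active replies (Match, Undercut) yield 22/5, and no column does worse for Firm A. The mix makes Firm B indifferent and guarantees 22/5, so it is optimal.

Yes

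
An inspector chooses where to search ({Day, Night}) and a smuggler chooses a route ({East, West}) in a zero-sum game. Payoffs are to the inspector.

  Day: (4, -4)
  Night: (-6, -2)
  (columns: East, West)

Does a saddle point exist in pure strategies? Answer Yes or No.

No

Row minima: Day → -4, Night → -6; maximin = -4.
Column maxima: East → 4, West → -2; minimax = -2.
-4 ≠ -2, so no pure-strategy equilibrium exists.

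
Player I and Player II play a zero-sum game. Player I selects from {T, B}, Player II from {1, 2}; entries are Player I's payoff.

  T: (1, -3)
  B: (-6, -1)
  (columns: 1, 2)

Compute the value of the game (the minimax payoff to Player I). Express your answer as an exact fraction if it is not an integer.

Row minima: T → -3, B → -6; maximin = -3.
Column maxima: 1 → 1, 2 → -1; minimax = -1.
-3 ≠ -1, so there is no saddle point; optimal play is mixed.
Let Player I play T with probability p. Expected payoff against 1: 1p + (-6)(1−p) = 7p − 6; against 2: (-3)p + (-1)(1−p) = −2p − 1.
Setting these equal: 7p − 6 = −2p − 1 ⇒ 9p = 5 ⇒ p = 5/9, and the value is (7)·(5/9) − 6 = -19/9.
For Player II: with q = P(1), equating T's and B's payoffs gives 4q − 3 = −5q − 1 ⇒ q = 2/9.

-19/9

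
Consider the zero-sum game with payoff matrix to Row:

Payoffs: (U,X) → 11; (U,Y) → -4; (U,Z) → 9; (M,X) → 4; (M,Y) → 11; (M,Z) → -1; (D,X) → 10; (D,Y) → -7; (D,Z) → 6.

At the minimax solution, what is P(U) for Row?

Row minima: U → -4, M → -1, D → -7; maximin = -1.
Column maxima: X → 11, Y → 11, Z → 9; minimax = 9.
-1 ≠ 9, so there is no saddle point; optimal play is mixed.
D is strictly dominated by U, so Row never plays it.
X is strictly dominated by Z (it gives Row strictly more in every row), so Column never plays it.
On the remaining 2×2 (U, M vs Y, Z):
Let Row play U with probability p. Expected payoff against Y: (-4)p + 11(1−p) = −15p + 11; against Z: 9p + (-1)(1−p) = 10p − 1.
Setting these equal: −15p + 11 = 10p − 1 ⇒ −25p = -12 ⇒ p = 12/25, and the value is (-15)·(12/25) + 11 = 19/5.
For Column: with q = P(Y), equating U's and M's payoffs gives −13q + 9 = 12q − 1 ⇒ q = 2/5.

12/25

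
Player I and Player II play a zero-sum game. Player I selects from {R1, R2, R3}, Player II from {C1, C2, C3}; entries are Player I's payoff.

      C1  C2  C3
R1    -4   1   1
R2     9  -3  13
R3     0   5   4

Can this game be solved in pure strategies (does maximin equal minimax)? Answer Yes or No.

Row minima: R1 → -4, R2 → -3, R3 → 0; maximin = 0.
Column maxima: C1 → 9, C2 → 5, C3 → 13; minimax = 5.
0 ≠ 5, so no pure-strategy equilibrium exists.

No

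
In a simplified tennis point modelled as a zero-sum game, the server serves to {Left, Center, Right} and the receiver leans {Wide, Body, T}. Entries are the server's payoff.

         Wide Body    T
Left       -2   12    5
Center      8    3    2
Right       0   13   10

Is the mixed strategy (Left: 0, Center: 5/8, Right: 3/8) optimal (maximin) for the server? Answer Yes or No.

Yes

Against Wide this mix gives (5/8)·8 + (3/8)·0 = 5.
Against Body this mix gives (5/8)·3 + (3/8)·13 = 27/4.
Against T this mix gives (5/8)·2 + (3/8)·10 = 5.
All of the receiver's active replies (Wide, T) yield 5, and no column does worse for the server. The mix makes the receiver indifferent and guarantees 5, so it is optimal.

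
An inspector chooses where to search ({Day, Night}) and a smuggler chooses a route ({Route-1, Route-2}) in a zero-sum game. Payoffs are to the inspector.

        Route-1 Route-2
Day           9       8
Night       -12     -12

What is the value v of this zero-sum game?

8

Row minima: Day → 8, Night → -12; maximin = 8.
Column maxima: Route-1 → 9, Route-2 → 8; minimax = 8.
Since maximin = minimax = 8, there is a saddle point and the value is 8.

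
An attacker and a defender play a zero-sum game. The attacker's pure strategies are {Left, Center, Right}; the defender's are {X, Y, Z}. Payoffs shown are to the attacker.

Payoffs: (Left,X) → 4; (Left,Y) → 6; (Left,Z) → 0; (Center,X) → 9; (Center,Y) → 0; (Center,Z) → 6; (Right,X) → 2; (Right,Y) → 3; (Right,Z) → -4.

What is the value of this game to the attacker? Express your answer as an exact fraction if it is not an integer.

Row minima: Left → 0, Center → 0, Right → -4; maximin = 0.
Column maxima: X → 9, Y → 6, Z → 6; minimax = 6.
0 ≠ 6, so there is no saddle point; optimal play is mixed.
Right is strictly dominated by Left, so the attacker never plays it.
X is strictly dominated by Z (it gives the attacker strictly more in every row), so the defender never plays it.
On the remaining 2×2 (Left, Center vs Y, Z):
Let the attacker play Left with probability p. Expected payoff against Y: 6p + 0(1−p) = 6p; against Z: 0p + 6(1−p) = −6p + 6.
Setting these equal: 6p = −6p + 6 ⇒ 12p = 6 ⇒ p = 1/2, and the value is (6)·(1/2) = 3.
For the defender: with q = P(Y), equating Left's and Center's payoffs gives 6q = −6q + 6 ⇒ q = 1/2.

3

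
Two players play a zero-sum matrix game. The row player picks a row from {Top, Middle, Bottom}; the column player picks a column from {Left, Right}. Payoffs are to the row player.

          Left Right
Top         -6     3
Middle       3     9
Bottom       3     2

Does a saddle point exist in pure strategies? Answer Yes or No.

Row minima: Top → -6, Middle → 3, Bottom → 2; maximin = 3.
Column maxima: Left → 3, Right → 9; minimax = 3.
maximin = minimax = 3, so a saddle point exists.

Yes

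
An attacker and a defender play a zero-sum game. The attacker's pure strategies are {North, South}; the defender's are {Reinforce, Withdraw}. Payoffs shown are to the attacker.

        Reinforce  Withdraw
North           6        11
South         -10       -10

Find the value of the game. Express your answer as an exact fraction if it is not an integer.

Row minima: North → 6, South → -10; maximin = 6.
Column maxima: Reinforce → 6, Withdraw → 11; minimax = 6.
Since maximin = minimax = 6, there is a saddle point and the value is 6.

6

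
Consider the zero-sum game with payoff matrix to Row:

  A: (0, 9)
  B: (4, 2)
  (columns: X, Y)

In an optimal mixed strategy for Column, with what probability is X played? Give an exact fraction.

7/11

Row minima: A → 0, B → 2; maximin = 2.
Column maxima: X → 4, Y → 9; minimax = 4.
2 ≠ 4, so there is no saddle point; optimal play is mixed.
Let Row play A with probability p. Expected payoff against X: 0p + 4(1−p) = −4p + 4; against Y: 9p + 2(1−p) = 7p + 2.
Setting these equal: −4p + 4 = 7p + 2 ⇒ −11p = -2 ⇒ p = 2/11, and the value is (-4)·(2/11) + 4 = 36/11.
For Column: with q = P(X), equating A's and B's payoffs gives −9q + 9 = 2q + 2 ⇒ q = 7/11.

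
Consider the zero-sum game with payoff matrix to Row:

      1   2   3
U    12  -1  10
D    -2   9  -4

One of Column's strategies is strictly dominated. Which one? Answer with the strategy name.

3 holds Row's payoff strictly below 1 in every row: 10 < 12, -4 < -2.
So 1 is strictly dominated for Column.

1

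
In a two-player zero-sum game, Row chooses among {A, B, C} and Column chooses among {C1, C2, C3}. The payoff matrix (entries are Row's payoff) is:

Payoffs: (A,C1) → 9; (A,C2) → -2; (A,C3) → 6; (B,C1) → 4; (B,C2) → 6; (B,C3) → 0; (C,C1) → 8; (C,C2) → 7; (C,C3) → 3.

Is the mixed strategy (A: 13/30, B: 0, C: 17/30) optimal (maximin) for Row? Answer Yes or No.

No

Against C1 this mix gives (13/30)·9 + (17/30)·8 = 253/30.
Against C2 this mix gives (13/30)·(-2) + (17/30)·7 = 31/10.
Against C3 this mix gives (13/30)·6 + (17/30)·3 = 43/10.
Column will play C2, holding Row to 31/10. Shifting weight toward the row that does better against C2 would raise this floor (the equalizing mix achieves 4 against both C2 and C3), so the proposed strategy is not optimal.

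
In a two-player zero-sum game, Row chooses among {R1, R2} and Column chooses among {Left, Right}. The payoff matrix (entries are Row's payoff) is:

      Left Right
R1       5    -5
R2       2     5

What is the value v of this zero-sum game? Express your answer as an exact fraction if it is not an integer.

35/13

Row minima: R1 → -5, R2 → 2; maximin = 2.
Column maxima: Left → 5, Right → 5; minimax = 5.
2 ≠ 5, so there is no saddle point; optimal play is mixed.
Let Row play R1 with probability p. Expected payoff against Left: 5p + 2(1−p) = 3p + 2; against Right: (-5)p + 5(1−p) = −10p + 5.
Setting these equal: 3p + 2 = −10p + 5 ⇒ 13p = 3 ⇒ p = 3/13, and the value is (3)·(3/13) + 2 = 35/13.
For Column: with q = P(Left), equating R1's and R2's payoffs gives 10q − 5 = −3q + 5 ⇒ q = 10/13.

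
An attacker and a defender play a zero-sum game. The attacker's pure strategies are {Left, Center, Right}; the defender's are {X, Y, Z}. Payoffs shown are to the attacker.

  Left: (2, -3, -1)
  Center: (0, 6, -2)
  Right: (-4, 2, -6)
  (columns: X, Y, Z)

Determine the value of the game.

-6/5

Row minima: Left → -3, Center → -2, Right → -6; maximin = -2.
Column maxima: X → 2, Y → 6, Z → -1; minimax = -1.
-2 ≠ -1, so there is no saddle point; optimal play is mixed.
Right is strictly dominated by Center, so the attacker never plays it.
X is strictly dominated by Z (it gives the attacker strictly more in every row), so the defender never plays it.
On the remaining 2×2 (Left, Center vs Y, Z):
Let the attacker play Left with probability p. Expected payoff against Y: (-3)p + 6(1−p) = −9p + 6; against Z: (-1)p + (-2)(1−p) = p − 2.
Setting these equal: −9p + 6 = p − 2 ⇒ −10p = -8 ⇒ p = 4/5, and the value is (-9)·(4/5) + 6 = -6/5.
For the defender: with q = P(Y), equating Left's and Center's payoffs gives −2q − 1 = 8q − 2 ⇒ q = 1/10.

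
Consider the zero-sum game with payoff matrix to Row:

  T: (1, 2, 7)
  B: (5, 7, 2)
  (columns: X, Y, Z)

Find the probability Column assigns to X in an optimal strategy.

Row minima: T → 1, B → 2; maximin = 2.
Column maxima: X → 5, Y → 7, Z → 7; minimax = 5.
2 ≠ 5, so there is no saddle point; optimal play is mixed.
Y is strictly dominated by X (it gives Row strictly more in every row), so Column never plays it.
On the remaining 2×2 (T, B vs X, Z):
Let Row play T with probability p. Expected payoff against X: 1p + 5(1−p) = −4p + 5; against Z: 7p + 2(1−p) = 5p + 2.
Setting these equal: −4p + 5 = 5p + 2 ⇒ −9p = -3 ⇒ p = 1/3, and the value is (-4)·(1/3) + 5 = 11/3.
For Column: with q = P(X), equating T's and B's payoffs gives −6q + 7 = 3q + 2 ⇒ q = 5/9.

5/9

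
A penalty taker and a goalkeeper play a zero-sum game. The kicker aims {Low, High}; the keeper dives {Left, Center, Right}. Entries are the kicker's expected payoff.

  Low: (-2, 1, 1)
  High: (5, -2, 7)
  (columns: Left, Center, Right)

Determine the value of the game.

1/10

Row minima: Low → -2, High → -2; maximin = -2.
Column maxima: Left → 5, Center → 1, Right → 7; minimax = 1.
-2 ≠ 1, so there is no saddle point; optimal play is mixed.
Right is strictly dominated by Left (it gives the kicker strictly more in every row), so the keeper never plays it.
On the remaining 2×2 (Low, High vs Left, Center):
Let the kicker play Low with probability p. Expected payoff against Left: (-2)p + 5(1−p) = −7p + 5; against Center: 1p + (-2)(1−p) = 3p − 2.
Setting these equal: −7p + 5 = 3p − 2 ⇒ −10p = -7 ⇒ p = 7/10, and the value is (-7)·(7/10) + 5 = 1/10.
For the keeper: with q = P(Left), equating Low's and High's payoffs gives −3q + 1 = 7q − 2 ⇒ q = 3/10.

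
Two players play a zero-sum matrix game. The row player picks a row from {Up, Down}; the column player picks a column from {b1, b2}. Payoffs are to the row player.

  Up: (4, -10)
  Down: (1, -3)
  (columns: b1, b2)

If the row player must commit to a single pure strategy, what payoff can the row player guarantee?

Row minima: Up → -10, Down → -3.
The best of these is -3.

-3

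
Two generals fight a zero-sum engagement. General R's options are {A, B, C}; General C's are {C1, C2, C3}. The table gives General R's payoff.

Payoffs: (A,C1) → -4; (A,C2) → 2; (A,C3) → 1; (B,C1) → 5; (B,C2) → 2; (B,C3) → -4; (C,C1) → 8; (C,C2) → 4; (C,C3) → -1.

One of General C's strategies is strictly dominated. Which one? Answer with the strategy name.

C3 holds General R's payoff strictly below C2 in every row: 1 < 2, -4 < 2, -1 < 4.
So C2 is strictly dominated for General C.

C2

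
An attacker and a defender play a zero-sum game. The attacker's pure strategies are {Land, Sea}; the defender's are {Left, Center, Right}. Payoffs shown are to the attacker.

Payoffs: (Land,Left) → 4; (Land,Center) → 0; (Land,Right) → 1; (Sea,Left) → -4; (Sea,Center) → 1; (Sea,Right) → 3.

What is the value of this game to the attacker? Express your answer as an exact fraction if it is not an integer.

4/9

Row minima: Land → 0, Sea → -4; maximin = 0.
Column maxima: Left → 4, Center → 1, Right → 3; minimax = 1.
0 ≠ 1, so there is no saddle point; optimal play is mixed.
Right is strictly dominated by Center (it gives the attacker strictly more in every row), so the defender never plays it.
On the remaining 2×2 (Land, Sea vs Left, Center):
Let the attacker play Land with probability p. Expected payoff against Left: 4p + (-4)(1−p) = 8p − 4; against Center: 0p + 1(1−p) = −p + 1.
Setting these equal: 8p − 4 = −p + 1 ⇒ 9p = 5 ⇒ p = 5/9, and the value is (8)·(5/9) − 4 = 4/9.
For the defender: with q = P(Left), equating Land's and Sea's payoffs gives 4q = −5q + 1 ⇒ q = 1/9.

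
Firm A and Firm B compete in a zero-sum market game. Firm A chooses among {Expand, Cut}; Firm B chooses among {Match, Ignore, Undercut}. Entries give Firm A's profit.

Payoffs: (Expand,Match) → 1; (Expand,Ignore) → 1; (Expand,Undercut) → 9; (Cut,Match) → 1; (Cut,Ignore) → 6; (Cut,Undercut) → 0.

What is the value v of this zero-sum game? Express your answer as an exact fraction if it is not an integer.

Row minima: Expand → 1, Cut → 0; maximin = 1.
Column maxima: Match → 1, Ignore → 6, Undercut → 9; minimax = 1.
Since maximin = minimax = 1, there is a saddle point and the value is 1.

1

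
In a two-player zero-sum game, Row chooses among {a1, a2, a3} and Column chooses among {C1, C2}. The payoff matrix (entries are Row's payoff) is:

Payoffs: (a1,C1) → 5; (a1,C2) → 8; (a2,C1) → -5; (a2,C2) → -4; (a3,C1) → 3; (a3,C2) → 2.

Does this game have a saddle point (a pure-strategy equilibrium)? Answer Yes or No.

Row minima: a1 → 5, a2 → -5, a3 → 2; maximin = 5.
Column maxima: C1 → 5, C2 → 8; minimax = 5.
maximin = minimax = 5, so a saddle point exists.

Yes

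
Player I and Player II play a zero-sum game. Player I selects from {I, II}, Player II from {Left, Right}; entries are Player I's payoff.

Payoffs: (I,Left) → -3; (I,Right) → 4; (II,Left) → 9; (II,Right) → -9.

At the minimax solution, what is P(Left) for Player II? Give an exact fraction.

13/25

Row minima: I → -3, II → -9; maximin = -3.
Column maxima: Left → 9, Right → 4; minimax = 4.
-3 ≠ 4, so there is no saddle point; optimal play is mixed.
Let Player I play I with probability p. Expected payoff against Left: (-3)p + 9(1−p) = −12p + 9; against Right: 4p + (-9)(1−p) = 13p − 9.
Setting these equal: −12p + 9 = 13p − 9 ⇒ −25p = -18 ⇒ p = 18/25, and the value is (-12)·(18/25) + 9 = 9/25.
For Player II: with q = P(Left), equating I's and II's payoffs gives −7q + 4 = 18q − 9 ⇒ q = 13/25.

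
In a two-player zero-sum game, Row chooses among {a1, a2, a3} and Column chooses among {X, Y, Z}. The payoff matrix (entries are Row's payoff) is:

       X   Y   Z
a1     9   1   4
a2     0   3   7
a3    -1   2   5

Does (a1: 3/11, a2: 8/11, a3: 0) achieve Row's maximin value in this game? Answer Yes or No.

Against X this mix gives (3/11)·9 + (8/11)·0 = 27/11.
Against Y this mix gives (3/11)·1 + (8/11)·3 = 27/11.
Against Z this mix gives (3/11)·4 + (8/11)·7 = 68/11.
All of Column's active replies (X, Y) yield 27/11, and no column does worse for Row. The mix makes Column indifferent and guarantees 27/11, so it is optimal.

Yes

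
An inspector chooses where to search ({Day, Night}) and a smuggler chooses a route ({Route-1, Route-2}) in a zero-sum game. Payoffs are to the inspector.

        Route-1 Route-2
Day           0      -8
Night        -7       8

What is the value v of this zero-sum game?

-56/23

Row minima: Day → -8, Night → -7; maximin = -7.
Column maxima: Route-1 → 0, Route-2 → 8; minimax = 0.
-7 ≠ 0, so there is no saddle point; optimal play is mixed.
Let the inspector play Day with probability p. Expected payoff against Route-1: 0p + (-7)(1−p) = 7p − 7; against Route-2: (-8)p + 8(1−p) = −16p + 8.
Setting these equal: 7p − 7 = −16p + 8 ⇒ 23p = 15 ⇒ p = 15/23, and the value is (7)·(15/23) − 7 = -56/23.
For the smuggler: with q = P(Route-1), equating Day's and Night's payoffs gives 8q − 8 = −15q + 8 ⇒ q = 16/23.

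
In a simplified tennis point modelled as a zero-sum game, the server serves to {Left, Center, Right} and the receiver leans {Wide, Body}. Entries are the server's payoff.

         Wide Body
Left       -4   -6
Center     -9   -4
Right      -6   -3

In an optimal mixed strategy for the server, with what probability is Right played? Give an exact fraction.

Row minima: Left → -6, Center → -9, Right → -6; maximin = -6.
Column maxima: Wide → -4, Body → -3; minimax = -4.
-6 ≠ -4, so there is no saddle point; optimal play is mixed.
Center is strictly dominated by Right, so the server never plays it.
On the remaining 2×2 (Left, Right vs Wide, Body):
Let the server play Left with probability p. Expected payoff against Wide: (-4)p + (-6)(1−p) = 2p − 6; against Body: (-6)p + (-3)(1−p) = −3p − 3.
Setting these equal: 2p − 6 = −3p − 3 ⇒ 5p = 3 ⇒ p = 3/5, and the value is (2)·(3/5) − 6 = -24/5.
For the receiver: with q = P(Wide), equating Left's and Right's payoffs gives 2q − 6 = −3q − 3 ⇒ q = 3/5.

2/5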